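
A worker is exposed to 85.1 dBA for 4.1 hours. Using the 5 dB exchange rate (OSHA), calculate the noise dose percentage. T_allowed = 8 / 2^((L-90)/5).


Given values:
  L = 85.1 dBA, T = 4.1 hours
Formula: T_allowed = 8 / 2^((L - 90) / 5)
Compute exponent: (85.1 - 90) / 5 = -0.98
Compute 2^(-0.98) = 0.50698
T_allowed = 8 / 0.50698 = 15.779715 hours
Dose = (T / T_allowed) * 100
Dose = (4.1 / 15.779715) * 100 = 25.98

25.98 %


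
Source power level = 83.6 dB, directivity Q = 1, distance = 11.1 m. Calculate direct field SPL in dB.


Given values:
  Lw = 83.6 dB, Q = 1, r = 11.1 m
Formula: SPL = Lw + 10 * log10(Q / (4 * pi * r^2))
Compute 4 * pi * r^2 = 4 * pi * 11.1^2 = 1548.3025
Compute Q / denom = 1 / 1548.3025 = 0.00064587
Compute 10 * log10(0.00064587) = -31.8985
SPL = 83.6 + (-31.8985) = 51.7

51.7 dB


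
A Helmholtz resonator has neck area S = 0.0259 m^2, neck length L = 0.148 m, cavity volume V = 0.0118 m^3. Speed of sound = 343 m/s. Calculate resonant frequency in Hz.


Given values:
  S = 0.0259 m^2, L = 0.148 m, V = 0.0118 m^3, c = 343 m/s
Formula: f = (c / (2*pi)) * sqrt(S / (V * L))
Compute V * L = 0.0118 * 0.148 = 0.0017464
Compute S / (V * L) = 0.0259 / 0.0017464 = 14.8305
Compute sqrt(14.8305) = 3.851039
Compute c / (2*pi) = 343 / 6.283185 = 54.590148
f = 54.590148 * 3.851039 = 210.23

210.23 Hz


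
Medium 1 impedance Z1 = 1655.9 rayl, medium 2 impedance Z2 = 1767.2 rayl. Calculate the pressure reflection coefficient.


Given values:
  Z1 = 1655.9 rayl, Z2 = 1767.2 rayl
Formula: R = (Z2 - Z1) / (Z2 + Z1)
Numerator: Z2 - Z1 = 1767.2 - 1655.9 = 111.3
Denominator: Z2 + Z1 = 1767.2 + 1655.9 = 3423.1
R = 111.3 / 3423.1 = 0.0325

0.0325


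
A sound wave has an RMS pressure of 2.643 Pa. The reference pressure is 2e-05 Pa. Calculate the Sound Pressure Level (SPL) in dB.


Given values:
  p = 2.643 Pa
  p_ref = 2e-05 Pa
Formula: SPL = 20 * log10(p / p_ref)
Compute ratio: p / p_ref = 2.643 / 2e-05 = 132150
Compute log10: log10(132150) = 5.121067
Multiply: SPL = 20 * 5.121067 = 102.42

102.42 dB


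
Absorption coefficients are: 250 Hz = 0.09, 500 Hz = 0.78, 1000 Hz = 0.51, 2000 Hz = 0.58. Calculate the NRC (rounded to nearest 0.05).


Given values:
  a_250 = 0.09, a_500 = 0.78
  a_1000 = 0.51, a_2000 = 0.58
Formula: NRC = (a250 + a500 + a1000 + a2000) / 4
Sum = 0.09 + 0.78 + 0.51 + 0.58 = 1.96
NRC = 1.96 / 4 = 0.49
Rounded to nearest 0.05: 0.5

0.5


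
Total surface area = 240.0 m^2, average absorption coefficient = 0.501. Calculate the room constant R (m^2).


Given values:
  S = 240.0 m^2, alpha = 0.501
Formula: R = S * alpha / (1 - alpha)
Numerator: 240.0 * 0.501 = 120.24
Denominator: 1 - 0.501 = 0.499
R = 120.24 / 0.499 = 240.96

240.96 m^2


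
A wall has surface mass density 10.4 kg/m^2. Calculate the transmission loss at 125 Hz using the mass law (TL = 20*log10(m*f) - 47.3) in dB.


Given values:
  m = 10.4 kg/m^2, f = 125 Hz
Formula: TL = 20 * log10(m * f) - 47.3
Compute m * f = 10.4 * 125 = 1300.0
Compute log10(1300.0) = 3.113943
Compute 20 * 3.113943 = 62.2789
TL = 62.2789 - 47.3 = 14.98

14.98 dB


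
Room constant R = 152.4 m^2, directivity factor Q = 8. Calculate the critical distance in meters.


Given values:
  R = 152.4 m^2, Q = 8
Formula: d_c = 0.141 * sqrt(Q * R)
Compute Q * R = 8 * 152.4 = 1219.2
Compute sqrt(1219.2) = 34.917
d_c = 0.141 * 34.917 = 4.923

4.923 m


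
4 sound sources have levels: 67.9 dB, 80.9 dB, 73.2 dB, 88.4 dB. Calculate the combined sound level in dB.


Formula: L_total = 10 * log10( sum(10^(Li/10)) )
  Source 1: 10^(67.9/10) = 6165950.0186
  Source 2: 10^(80.9/10) = 123026877.0812
  Source 3: 10^(73.2/10) = 20892961.3085
  Source 4: 10^(88.4/10) = 691830970.9189
Sum of linear values = 841916759.3272
L_total = 10 * log10(841916759.3272) = 89.25

89.25 dB


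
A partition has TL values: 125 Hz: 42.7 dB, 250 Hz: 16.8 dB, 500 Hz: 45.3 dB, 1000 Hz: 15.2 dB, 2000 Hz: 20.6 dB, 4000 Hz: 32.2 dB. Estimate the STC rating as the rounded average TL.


Given TL values at each frequency:
  125 Hz: 42.7 dB
  250 Hz: 16.8 dB
  500 Hz: 45.3 dB
  1000 Hz: 15.2 dB
  2000 Hz: 20.6 dB
  4000 Hz: 32.2 dB
Formula: STC ~ round(average of TL values)
Sum = 42.7 + 16.8 + 45.3 + 15.2 + 20.6 + 32.2 = 172.8
Average = 172.8 / 6 = 28.8
Rounded: 29

29


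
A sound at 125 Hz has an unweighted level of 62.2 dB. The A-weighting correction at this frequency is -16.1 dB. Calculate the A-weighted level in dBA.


Given values:
  SPL = 62.2 dB
  A-weighting at 125 Hz = -16.1 dB
Formula: L_A = SPL + A_weight
L_A = 62.2 + (-16.1)
L_A = 46.1

46.1 dBA


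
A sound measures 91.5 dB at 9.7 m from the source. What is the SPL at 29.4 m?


Given values:
  SPL1 = 91.5 dB, r1 = 9.7 m, r2 = 29.4 m
Formula: SPL2 = SPL1 - 20 * log10(r2 / r1)
Compute ratio: r2 / r1 = 29.4 / 9.7 = 3.0309
Compute log10: log10(3.0309) = 0.481572
Compute drop: 20 * 0.481572 = 9.6314
SPL2 = 91.5 - 9.6314 = 81.87

81.87 dB


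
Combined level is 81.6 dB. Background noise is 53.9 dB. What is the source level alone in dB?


Given values:
  L_total = 81.6 dB, L_bg = 53.9 dB
Formula: L_source = 10 * log10(10^(L_total/10) - 10^(L_bg/10))
Convert to linear:
  10^(81.6/10) = 144543977.0746
  10^(53.9/10) = 245470.8916
Difference: 144543977.0746 - 245470.8916 = 144298506.183
L_source = 10 * log10(144298506.183) = 81.59

81.59 dB


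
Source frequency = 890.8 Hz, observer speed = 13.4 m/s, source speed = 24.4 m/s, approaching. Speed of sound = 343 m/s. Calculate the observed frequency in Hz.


Given values:
  f_s = 890.8 Hz, v_o = 13.4 m/s, v_s = 24.4 m/s
  Direction: approaching
Formula: f_o = f_s * (c + v_o) / (c - v_s)
Numerator: c + v_o = 343 + 13.4 = 356.4
Denominator: c - v_s = 343 - 24.4 = 318.6
f_o = 890.8 * 356.4 / 318.6 = 996.49

996.49 Hz


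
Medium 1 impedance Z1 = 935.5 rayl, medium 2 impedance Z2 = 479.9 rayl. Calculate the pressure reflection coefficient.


Given values:
  Z1 = 935.5 rayl, Z2 = 479.9 rayl
Formula: R = (Z2 - Z1) / (Z2 + Z1)
Numerator: Z2 - Z1 = 479.9 - 935.5 = -455.6
Denominator: Z2 + Z1 = 479.9 + 935.5 = 1415.4
R = -455.6 / 1415.4 = -0.3219

-0.3219


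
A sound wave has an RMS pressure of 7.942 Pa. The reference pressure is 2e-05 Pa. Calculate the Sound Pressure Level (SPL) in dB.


Given values:
  p = 7.942 Pa
  p_ref = 2e-05 Pa
Formula: SPL = 20 * log10(p / p_ref)
Compute ratio: p / p_ref = 7.942 / 2e-05 = 397100
Compute log10: log10(397100) = 5.5989
Multiply: SPL = 20 * 5.5989 = 111.98

111.98 dB


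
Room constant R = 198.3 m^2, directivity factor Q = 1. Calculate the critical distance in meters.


Given values:
  R = 198.3 m^2, Q = 1
Formula: d_c = 0.141 * sqrt(Q * R)
Compute Q * R = 1 * 198.3 = 198.3
Compute sqrt(198.3) = 14.0819
d_c = 0.141 * 14.0819 = 1.986

1.986 m


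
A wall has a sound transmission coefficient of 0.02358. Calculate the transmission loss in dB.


Given values:
  tau = 0.02358
Formula: TL = 10 * log10(1 / tau)
Compute 1 / tau = 1 / 0.02358 = 42.4088
Compute log10(42.4088) = 1.627456
TL = 10 * 1.627456 = 16.27

16.27 dB


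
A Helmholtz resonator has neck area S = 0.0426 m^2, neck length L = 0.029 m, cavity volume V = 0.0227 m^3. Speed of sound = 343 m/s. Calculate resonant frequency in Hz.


Given values:
  S = 0.0426 m^2, L = 0.029 m, V = 0.0227 m^3, c = 343 m/s
Formula: f = (c / (2*pi)) * sqrt(S / (V * L))
Compute V * L = 0.0227 * 0.029 = 0.0006583
Compute S / (V * L) = 0.0426 / 0.0006583 = 64.7121
Compute sqrt(64.7121) = 8.044383
Compute c / (2*pi) = 343 / 6.283185 = 54.590148
f = 54.590148 * 8.044383 = 439.14

439.14 Hz


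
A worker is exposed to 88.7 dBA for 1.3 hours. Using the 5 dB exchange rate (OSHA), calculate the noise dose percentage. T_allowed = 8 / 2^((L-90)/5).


Given values:
  L = 88.7 dBA, T = 1.3 hours
Formula: T_allowed = 8 / 2^((L - 90) / 5)
Compute exponent: (88.7 - 90) / 5 = -0.26
Compute 2^(-0.26) = 0.835088
T_allowed = 8 / 0.835088 = 9.579829 hours
Dose = (T / T_allowed) * 100
Dose = (1.3 / 9.579829) * 100 = 13.57

13.57 %


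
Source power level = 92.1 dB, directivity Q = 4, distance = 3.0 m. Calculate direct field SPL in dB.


Given values:
  Lw = 92.1 dB, Q = 4, r = 3.0 m
Formula: SPL = Lw + 10 * log10(Q / (4 * pi * r^2))
Compute 4 * pi * r^2 = 4 * pi * 3.0^2 = 113.0973
Compute Q / denom = 4 / 113.0973 = 0.03536778
Compute 10 * log10(0.03536778) = -14.5139
SPL = 92.1 + (-14.5139) = 77.59

77.59 dB


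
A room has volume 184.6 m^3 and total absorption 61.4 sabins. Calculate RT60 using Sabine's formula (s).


Given values:
  V = 184.6 m^3
  A = 61.4 sabins
Formula: RT60 = 0.161 * V / A
Numerator: 0.161 * 184.6 = 29.7206
RT60 = 29.7206 / 61.4 = 0.484

0.484 s


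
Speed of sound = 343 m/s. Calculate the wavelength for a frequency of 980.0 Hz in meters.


Given values:
  c = 343 m/s, f = 980.0 Hz
Formula: lambda = c / f
lambda = 343 / 980.0
lambda = 0.35

0.35 m


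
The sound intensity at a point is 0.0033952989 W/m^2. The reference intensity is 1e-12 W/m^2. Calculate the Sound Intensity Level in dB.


Given values:
  I = 0.0033952989 W/m^2
  I_ref = 1e-12 W/m^2
Formula: SIL = 10 * log10(I / I_ref)
Compute ratio: I / I_ref = 3395298900
Compute log10: log10(3395298900) = 9.530878
Multiply: SIL = 10 * 9.530878 = 95.31

95.31 dB


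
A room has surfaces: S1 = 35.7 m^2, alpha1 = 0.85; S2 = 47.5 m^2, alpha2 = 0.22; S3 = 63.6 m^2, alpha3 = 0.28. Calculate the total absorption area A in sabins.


Given surfaces:
  Surface 1: 35.7 * 0.85 = 30.345
  Surface 2: 47.5 * 0.22 = 10.45
  Surface 3: 63.6 * 0.28 = 17.808
Formula: A = sum(Si * alpha_i)
A = 30.345 + 10.45 + 17.808
A = 58.6

58.6 sabins


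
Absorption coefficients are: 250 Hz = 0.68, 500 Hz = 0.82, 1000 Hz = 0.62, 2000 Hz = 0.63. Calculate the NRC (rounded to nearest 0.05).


Given values:
  a_250 = 0.68, a_500 = 0.82
  a_1000 = 0.62, a_2000 = 0.63
Formula: NRC = (a250 + a500 + a1000 + a2000) / 4
Sum = 0.68 + 0.82 + 0.62 + 0.63 = 2.75
NRC = 2.75 / 4 = 0.6875
Rounded to nearest 0.05: 0.7

0.7


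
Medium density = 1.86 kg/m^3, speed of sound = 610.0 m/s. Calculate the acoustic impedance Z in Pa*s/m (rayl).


Given values:
  rho = 1.86 kg/m^3
  c = 610.0 m/s
Formula: Z = rho * c
Z = 1.86 * 610.0
Z = 1134.6

1134.6 rayl


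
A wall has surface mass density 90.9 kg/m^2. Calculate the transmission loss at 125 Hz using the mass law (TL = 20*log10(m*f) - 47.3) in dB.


Given values:
  m = 90.9 kg/m^2, f = 125 Hz
Formula: TL = 20 * log10(m * f) - 47.3
Compute m * f = 90.9 * 125 = 11362.5
Compute log10(11362.5) = 4.055474
Compute 20 * 4.055474 = 81.1095
TL = 81.1095 - 47.3 = 33.81

33.81 dB


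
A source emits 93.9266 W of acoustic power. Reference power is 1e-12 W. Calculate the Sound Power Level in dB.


Given values:
  W = 93.9266 W
  W_ref = 1e-12 W
Formula: SWL = 10 * log10(W / W_ref)
Compute ratio: W / W_ref = 93926600000000
Compute log10: log10(93926600000000) = 13.972789
Multiply: SWL = 10 * 13.972789 = 139.73

139.73 dB


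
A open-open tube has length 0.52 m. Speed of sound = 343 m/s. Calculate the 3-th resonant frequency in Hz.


Given values:
  Tube type: open-open, L = 0.52 m, c = 343 m/s, n = 3
Formula: f_n = n * c / (2 * L)
Compute 2 * L = 2 * 0.52 = 1.04
f = 3 * 343 / 1.04
f = 989.42

989.42 Hz


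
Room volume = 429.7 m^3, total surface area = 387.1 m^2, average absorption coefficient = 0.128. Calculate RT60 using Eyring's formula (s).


Given values:
  V = 429.7 m^3, S = 387.1 m^2, alpha = 0.128
Formula: RT60 = 0.161 * V / (-S * ln(1 - alpha))
Compute ln(1 - 0.128) = ln(0.872) = -0.136966
Denominator: -387.1 * -0.136966 = 53.0195
Numerator: 0.161 * 429.7 = 69.1817
RT60 = 69.1817 / 53.0195 = 1.305

1.305 s


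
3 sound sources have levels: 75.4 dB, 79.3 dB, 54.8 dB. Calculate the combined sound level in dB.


Formula: L_total = 10 * log10( sum(10^(Li/10)) )
  Source 1: 10^(75.4/10) = 34673685.0453
  Source 2: 10^(79.3/10) = 85113803.8202
  Source 3: 10^(54.8/10) = 301995.172
Sum of linear values = 120089484.0375
L_total = 10 * log10(120089484.0375) = 80.8

80.8 dB


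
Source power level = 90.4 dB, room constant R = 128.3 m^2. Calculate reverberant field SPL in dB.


Given values:
  Lw = 90.4 dB, R = 128.3 m^2
Formula: SPL = Lw + 10 * log10(4 / R)
Compute 4 / R = 4 / 128.3 = 0.031177
Compute 10 * log10(0.031177) = -15.0617
SPL = 90.4 + (-15.0617) = 75.34

75.34 dB


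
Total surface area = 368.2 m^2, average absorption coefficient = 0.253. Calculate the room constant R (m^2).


Given values:
  S = 368.2 m^2, alpha = 0.253
Formula: R = S * alpha / (1 - alpha)
Numerator: 368.2 * 0.253 = 93.1546
Denominator: 1 - 0.253 = 0.747
R = 93.1546 / 0.747 = 124.7

124.7 m^2


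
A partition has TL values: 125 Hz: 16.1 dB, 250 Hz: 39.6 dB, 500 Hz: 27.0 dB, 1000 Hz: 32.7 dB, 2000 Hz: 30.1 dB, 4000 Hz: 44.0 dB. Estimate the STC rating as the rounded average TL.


Given TL values at each frequency:
  125 Hz: 16.1 dB
  250 Hz: 39.6 dB
  500 Hz: 27.0 dB
  1000 Hz: 32.7 dB
  2000 Hz: 30.1 dB
  4000 Hz: 44.0 dB
Formula: STC ~ round(average of TL values)
Sum = 16.1 + 39.6 + 27.0 + 32.7 + 30.1 + 44.0 = 189.5
Average = 189.5 / 6 = 31.58
Rounded: 32

32


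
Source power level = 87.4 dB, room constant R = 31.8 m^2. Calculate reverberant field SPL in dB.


Given values:
  Lw = 87.4 dB, R = 31.8 m^2
Formula: SPL = Lw + 10 * log10(4 / R)
Compute 4 / R = 4 / 31.8 = 0.125786
Compute 10 * log10(0.125786) = -9.0037
SPL = 87.4 + (-9.0037) = 78.4

78.4 dB


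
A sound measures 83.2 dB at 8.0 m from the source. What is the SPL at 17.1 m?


Given values:
  SPL1 = 83.2 dB, r1 = 8.0 m, r2 = 17.1 m
Formula: SPL2 = SPL1 - 20 * log10(r2 / r1)
Compute ratio: r2 / r1 = 17.1 / 8.0 = 2.1375
Compute log10: log10(2.1375) = 0.329906
Compute drop: 20 * 0.329906 = 6.5981
SPL2 = 83.2 - 6.5981 = 76.6

76.6 dB


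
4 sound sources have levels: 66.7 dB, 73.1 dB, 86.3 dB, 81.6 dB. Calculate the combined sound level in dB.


Formula: L_total = 10 * log10( sum(10^(Li/10)) )
  Source 1: 10^(66.7/10) = 4677351.4129
  Source 2: 10^(73.1/10) = 20417379.4467
  Source 3: 10^(86.3/10) = 426579518.8016
  Source 4: 10^(81.6/10) = 144543977.0746
Sum of linear values = 596218226.7358
L_total = 10 * log10(596218226.7358) = 87.75

87.75 dB


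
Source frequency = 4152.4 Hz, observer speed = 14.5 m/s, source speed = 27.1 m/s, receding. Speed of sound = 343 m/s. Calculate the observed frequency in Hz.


Given values:
  f_s = 4152.4 Hz, v_o = 14.5 m/s, v_s = 27.1 m/s
  Direction: receding
Formula: f_o = f_s * (c - v_o) / (c + v_s)
Numerator: c - v_o = 343 - 14.5 = 328.5
Denominator: c + v_s = 343 + 27.1 = 370.1
f_o = 4152.4 * 328.5 / 370.1 = 3685.66

3685.66 Hz


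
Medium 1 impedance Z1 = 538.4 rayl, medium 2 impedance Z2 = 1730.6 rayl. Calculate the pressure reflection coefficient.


Given values:
  Z1 = 538.4 rayl, Z2 = 1730.6 rayl
Formula: R = (Z2 - Z1) / (Z2 + Z1)
Numerator: Z2 - Z1 = 1730.6 - 538.4 = 1192.2
Denominator: Z2 + Z1 = 1730.6 + 538.4 = 2269.0
R = 1192.2 / 2269.0 = 0.5254

0.5254


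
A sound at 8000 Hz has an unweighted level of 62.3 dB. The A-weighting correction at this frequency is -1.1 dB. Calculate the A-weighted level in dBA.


Given values:
  SPL = 62.3 dB
  A-weighting at 8000 Hz = -1.1 dB
Formula: L_A = SPL + A_weight
L_A = 62.3 + (-1.1)
L_A = 61.2

61.2 dBA


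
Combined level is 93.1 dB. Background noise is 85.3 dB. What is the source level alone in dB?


Given values:
  L_total = 93.1 dB, L_bg = 85.3 dB
Formula: L_source = 10 * log10(10^(L_total/10) - 10^(L_bg/10))
Convert to linear:
  10^(93.1/10) = 2041737944.6695
  10^(85.3/10) = 338844156.1392
Difference: 2041737944.6695 - 338844156.1392 = 1702893788.5303
L_source = 10 * log10(1702893788.5303) = 92.31

92.31 dB


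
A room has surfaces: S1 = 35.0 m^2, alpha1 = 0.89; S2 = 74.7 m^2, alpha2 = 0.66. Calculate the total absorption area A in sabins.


Given surfaces:
  Surface 1: 35.0 * 0.89 = 31.15
  Surface 2: 74.7 * 0.66 = 49.302
Formula: A = sum(Si * alpha_i)
A = 31.15 + 49.302
A = 80.45

80.45 sabins


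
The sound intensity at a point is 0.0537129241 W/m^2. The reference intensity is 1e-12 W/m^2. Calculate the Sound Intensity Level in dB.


Given values:
  I = 0.0537129241 W/m^2
  I_ref = 1e-12 W/m^2
Formula: SIL = 10 * log10(I / I_ref)
Compute ratio: I / I_ref = 53712924100
Compute log10: log10(53712924100) = 10.730079
Multiply: SIL = 10 * 10.730079 = 107.3

107.3 dB


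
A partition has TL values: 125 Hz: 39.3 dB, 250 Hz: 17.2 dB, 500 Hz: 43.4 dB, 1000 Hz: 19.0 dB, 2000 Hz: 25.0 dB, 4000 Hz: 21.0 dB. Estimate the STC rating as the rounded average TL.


Given TL values at each frequency:
  125 Hz: 39.3 dB
  250 Hz: 17.2 dB
  500 Hz: 43.4 dB
  1000 Hz: 19.0 dB
  2000 Hz: 25.0 dB
  4000 Hz: 21.0 dB
Formula: STC ~ round(average of TL values)
Sum = 39.3 + 17.2 + 43.4 + 19.0 + 25.0 + 21.0 = 164.9
Average = 164.9 / 6 = 27.48
Rounded: 27

27


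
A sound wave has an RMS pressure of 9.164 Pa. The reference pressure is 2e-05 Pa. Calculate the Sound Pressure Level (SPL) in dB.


Given values:
  p = 9.164 Pa
  p_ref = 2e-05 Pa
Formula: SPL = 20 * log10(p / p_ref)
Compute ratio: p / p_ref = 9.164 / 2e-05 = 458200
Compute log10: log10(458200) = 5.661055
Multiply: SPL = 20 * 5.661055 = 113.22

113.22 dB


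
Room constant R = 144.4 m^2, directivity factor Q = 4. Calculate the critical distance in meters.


Given values:
  R = 144.4 m^2, Q = 4
Formula: d_c = 0.141 * sqrt(Q * R)
Compute Q * R = 4 * 144.4 = 577.6
Compute sqrt(577.6) = 24.0333
d_c = 0.141 * 24.0333 = 3.389

3.389 m


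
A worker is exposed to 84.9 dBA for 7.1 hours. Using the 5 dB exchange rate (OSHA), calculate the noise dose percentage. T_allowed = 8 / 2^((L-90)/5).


Given values:
  L = 84.9 dBA, T = 7.1 hours
Formula: T_allowed = 8 / 2^((L - 90) / 5)
Compute exponent: (84.9 - 90) / 5 = -1.02
Compute 2^(-1.02) = 0.493116
T_allowed = 8 / 0.493116 = 16.223363 hours
Dose = (T / T_allowed) * 100
Dose = (7.1 / 16.223363) * 100 = 43.76

43.76 %


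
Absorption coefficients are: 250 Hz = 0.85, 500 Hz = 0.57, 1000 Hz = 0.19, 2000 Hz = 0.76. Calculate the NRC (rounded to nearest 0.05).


Given values:
  a_250 = 0.85, a_500 = 0.57
  a_1000 = 0.19, a_2000 = 0.76
Formula: NRC = (a250 + a500 + a1000 + a2000) / 4
Sum = 0.85 + 0.57 + 0.19 + 0.76 = 2.37
NRC = 2.37 / 4 = 0.5925
Rounded to nearest 0.05: 0.6

0.6


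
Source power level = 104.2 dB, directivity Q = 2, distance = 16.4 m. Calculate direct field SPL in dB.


Given values:
  Lw = 104.2 dB, Q = 2, r = 16.4 m
Formula: SPL = Lw + 10 * log10(Q / (4 * pi * r^2))
Compute 4 * pi * r^2 = 4 * pi * 16.4^2 = 3379.851
Compute Q / denom = 2 / 3379.851 = 0.00059174
Compute 10 * log10(0.00059174) = -32.2787
SPL = 104.2 + (-32.2787) = 71.92

71.92 dB


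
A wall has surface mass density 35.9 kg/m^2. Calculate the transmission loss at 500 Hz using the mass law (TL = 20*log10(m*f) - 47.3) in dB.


Given values:
  m = 35.9 kg/m^2, f = 500 Hz
Formula: TL = 20 * log10(m * f) - 47.3
Compute m * f = 35.9 * 500 = 17950.0
Compute log10(17950.0) = 4.254064
Compute 20 * 4.254064 = 85.0813
TL = 85.0813 - 47.3 = 37.78

37.78 dB


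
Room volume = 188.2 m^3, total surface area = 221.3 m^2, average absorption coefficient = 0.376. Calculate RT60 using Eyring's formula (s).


Given values:
  V = 188.2 m^3, S = 221.3 m^2, alpha = 0.376
Formula: RT60 = 0.161 * V / (-S * ln(1 - alpha))
Compute ln(1 - 0.376) = ln(0.624) = -0.471605
Denominator: -221.3 * -0.471605 = 104.3662
Numerator: 0.161 * 188.2 = 30.3002
RT60 = 30.3002 / 104.3662 = 0.29

0.29 s


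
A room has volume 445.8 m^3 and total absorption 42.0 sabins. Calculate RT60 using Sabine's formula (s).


Given values:
  V = 445.8 m^3
  A = 42.0 sabins
Formula: RT60 = 0.161 * V / A
Numerator: 0.161 * 445.8 = 71.7738
RT60 = 71.7738 / 42.0 = 1.709

1.709 s


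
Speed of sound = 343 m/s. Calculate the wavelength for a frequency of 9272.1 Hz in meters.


Given values:
  c = 343 m/s, f = 9272.1 Hz
Formula: lambda = c / f
lambda = 343 / 9272.1
lambda = 0.037

0.037 m


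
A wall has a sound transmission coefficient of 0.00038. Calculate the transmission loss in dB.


Given values:
  tau = 0.00038
Formula: TL = 10 * log10(1 / tau)
Compute 1 / tau = 1 / 0.00038 = 2631.5789
Compute log10(2631.5789) = 3.420216
TL = 10 * 3.420216 = 34.2

34.2 dB


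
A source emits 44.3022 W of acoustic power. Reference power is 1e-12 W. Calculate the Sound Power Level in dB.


Given values:
  W = 44.3022 W
  W_ref = 1e-12 W
Formula: SWL = 10 * log10(W / W_ref)
Compute ratio: W / W_ref = 44302200000000
Compute log10: log10(44302200000000) = 13.646425
Multiply: SWL = 10 * 13.646425 = 136.46

136.46 dB


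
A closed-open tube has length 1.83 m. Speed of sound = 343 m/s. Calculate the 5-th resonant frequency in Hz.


Given values:
  Tube type: closed-open, L = 1.83 m, c = 343 m/s, n = 5
Formula: f_n = (2n - 1) * c / (4 * L)
Compute 2n - 1 = 2*5 - 1 = 9
Compute 4 * L = 4 * 1.83 = 7.32
f = 9 * 343 / 7.32
f = 421.72

421.72 Hz


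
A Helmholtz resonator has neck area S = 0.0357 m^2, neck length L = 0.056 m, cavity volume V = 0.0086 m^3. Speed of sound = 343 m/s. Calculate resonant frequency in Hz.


Given values:
  S = 0.0357 m^2, L = 0.056 m, V = 0.0086 m^3, c = 343 m/s
Formula: f = (c / (2*pi)) * sqrt(S / (V * L))
Compute V * L = 0.0086 * 0.056 = 0.0004816
Compute S / (V * L) = 0.0357 / 0.0004816 = 74.1279
Compute sqrt(74.1279) = 8.609756
Compute c / (2*pi) = 343 / 6.283185 = 54.590148
f = 54.590148 * 8.609756 = 470.01

470.01 Hz


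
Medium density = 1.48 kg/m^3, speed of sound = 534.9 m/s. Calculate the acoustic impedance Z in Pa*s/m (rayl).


Given values:
  rho = 1.48 kg/m^3
  c = 534.9 m/s
Formula: Z = rho * c
Z = 1.48 * 534.9
Z = 791.65

791.65 rayl


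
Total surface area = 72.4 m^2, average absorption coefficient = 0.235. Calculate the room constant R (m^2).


Given values:
  S = 72.4 m^2, alpha = 0.235
Formula: R = S * alpha / (1 - alpha)
Numerator: 72.4 * 0.235 = 17.014
Denominator: 1 - 0.235 = 0.765
R = 17.014 / 0.765 = 22.24

22.24 m^2


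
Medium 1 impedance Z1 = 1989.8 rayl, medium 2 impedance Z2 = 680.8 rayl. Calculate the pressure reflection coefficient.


Given values:
  Z1 = 1989.8 rayl, Z2 = 680.8 rayl
Formula: R = (Z2 - Z1) / (Z2 + Z1)
Numerator: Z2 - Z1 = 680.8 - 1989.8 = -1309.0
Denominator: Z2 + Z1 = 680.8 + 1989.8 = 2670.6
R = -1309.0 / 2670.6 = -0.4902

-0.4902


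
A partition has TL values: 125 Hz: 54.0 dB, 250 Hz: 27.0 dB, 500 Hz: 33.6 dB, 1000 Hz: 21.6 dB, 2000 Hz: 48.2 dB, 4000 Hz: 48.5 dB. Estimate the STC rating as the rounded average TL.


Given TL values at each frequency:
  125 Hz: 54.0 dB
  250 Hz: 27.0 dB
  500 Hz: 33.6 dB
  1000 Hz: 21.6 dB
  2000 Hz: 48.2 dB
  4000 Hz: 48.5 dB
Formula: STC ~ round(average of TL values)
Sum = 54.0 + 27.0 + 33.6 + 21.6 + 48.2 + 48.5 = 232.9
Average = 232.9 / 6 = 38.82
Rounded: 39

39


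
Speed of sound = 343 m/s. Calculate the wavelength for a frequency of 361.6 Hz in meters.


Given values:
  c = 343 m/s, f = 361.6 Hz
Formula: lambda = c / f
lambda = 343 / 361.6
lambda = 0.9486

0.9486 m


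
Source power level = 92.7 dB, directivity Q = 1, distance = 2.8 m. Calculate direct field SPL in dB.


Given values:
  Lw = 92.7 dB, Q = 1, r = 2.8 m
Formula: SPL = Lw + 10 * log10(Q / (4 * pi * r^2))
Compute 4 * pi * r^2 = 4 * pi * 2.8^2 = 98.5203
Compute Q / denom = 1 / 98.5203 = 0.01015019
Compute 10 * log10(0.01015019) = -19.9353
SPL = 92.7 + (-19.9353) = 72.76

72.76 dB


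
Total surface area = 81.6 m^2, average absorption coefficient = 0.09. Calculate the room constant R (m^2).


Given values:
  S = 81.6 m^2, alpha = 0.09
Formula: R = S * alpha / (1 - alpha)
Numerator: 81.6 * 0.09 = 7.344
Denominator: 1 - 0.09 = 0.91
R = 7.344 / 0.91 = 8.07

8.07 m^2


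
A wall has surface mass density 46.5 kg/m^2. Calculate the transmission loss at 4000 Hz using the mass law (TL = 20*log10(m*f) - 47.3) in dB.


Given values:
  m = 46.5 kg/m^2, f = 4000 Hz
Formula: TL = 20 * log10(m * f) - 47.3
Compute m * f = 46.5 * 4000 = 186000.0
Compute log10(186000.0) = 5.269513
Compute 20 * 5.269513 = 105.3903
TL = 105.3903 - 47.3 = 58.09

58.09 dB


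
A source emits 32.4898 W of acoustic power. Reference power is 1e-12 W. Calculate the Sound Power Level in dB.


Given values:
  W = 32.4898 W
  W_ref = 1e-12 W
Formula: SWL = 10 * log10(W / W_ref)
Compute ratio: W / W_ref = 32489800000000
Compute log10: log10(32489800000000) = 13.511747
Multiply: SWL = 10 * 13.511747 = 135.12

135.12 dB


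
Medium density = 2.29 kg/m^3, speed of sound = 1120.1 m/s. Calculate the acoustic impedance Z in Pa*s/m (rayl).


Given values:
  rho = 2.29 kg/m^3
  c = 1120.1 m/s
Formula: Z = rho * c
Z = 2.29 * 1120.1
Z = 2565.03

2565.03 rayl


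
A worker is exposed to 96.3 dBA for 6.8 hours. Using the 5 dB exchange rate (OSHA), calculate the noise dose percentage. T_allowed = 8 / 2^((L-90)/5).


Given values:
  L = 96.3 dBA, T = 6.8 hours
Formula: T_allowed = 8 / 2^((L - 90) / 5)
Compute exponent: (96.3 - 90) / 5 = 1.26
Compute 2^(1.26) = 2.394957
T_allowed = 8 / 2.394957 = 3.340352 hours
Dose = (T / T_allowed) * 100
Dose = (6.8 / 3.340352) * 100 = 203.57

203.57 %


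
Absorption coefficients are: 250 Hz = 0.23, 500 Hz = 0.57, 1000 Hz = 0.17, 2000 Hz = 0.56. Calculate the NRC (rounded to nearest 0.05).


Given values:
  a_250 = 0.23, a_500 = 0.57
  a_1000 = 0.17, a_2000 = 0.56
Formula: NRC = (a250 + a500 + a1000 + a2000) / 4
Sum = 0.23 + 0.57 + 0.17 + 0.56 = 1.53
NRC = 1.53 / 4 = 0.3825
Rounded to nearest 0.05: 0.4

0.4


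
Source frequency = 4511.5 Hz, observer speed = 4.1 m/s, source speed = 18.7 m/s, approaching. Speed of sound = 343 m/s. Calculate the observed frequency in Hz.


Given values:
  f_s = 4511.5 Hz, v_o = 4.1 m/s, v_s = 18.7 m/s
  Direction: approaching
Formula: f_o = f_s * (c + v_o) / (c - v_s)
Numerator: c + v_o = 343 + 4.1 = 347.1
Denominator: c - v_s = 343 - 18.7 = 324.3
f_o = 4511.5 * 347.1 / 324.3 = 4828.68

4828.68 Hz


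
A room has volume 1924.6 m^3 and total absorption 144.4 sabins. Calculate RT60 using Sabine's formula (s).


Given values:
  V = 1924.6 m^3
  A = 144.4 sabins
Formula: RT60 = 0.161 * V / A
Numerator: 0.161 * 1924.6 = 309.8606
RT60 = 309.8606 / 144.4 = 2.146

2.146 s


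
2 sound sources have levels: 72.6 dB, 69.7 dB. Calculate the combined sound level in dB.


Formula: L_total = 10 * log10( sum(10^(Li/10)) )
  Source 1: 10^(72.6/10) = 18197008.5861
  Source 2: 10^(69.7/10) = 9332543.008
Sum of linear values = 27529551.5941
L_total = 10 * log10(27529551.5941) = 74.4

74.4 dB


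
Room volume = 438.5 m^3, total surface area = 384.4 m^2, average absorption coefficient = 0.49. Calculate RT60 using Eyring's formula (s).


Given values:
  V = 438.5 m^3, S = 384.4 m^2, alpha = 0.49
Formula: RT60 = 0.161 * V / (-S * ln(1 - alpha))
Compute ln(1 - 0.49) = ln(0.51) = -0.673345
Denominator: -384.4 * -0.673345 = 258.8338
Numerator: 0.161 * 438.5 = 70.5985
RT60 = 70.5985 / 258.8338 = 0.273

0.273 s


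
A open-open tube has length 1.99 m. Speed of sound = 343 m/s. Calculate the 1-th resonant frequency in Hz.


Given values:
  Tube type: open-open, L = 1.99 m, c = 343 m/s, n = 1
Formula: f_n = n * c / (2 * L)
Compute 2 * L = 2 * 1.99 = 3.98
f = 1 * 343 / 3.98
f = 86.18

86.18 Hz


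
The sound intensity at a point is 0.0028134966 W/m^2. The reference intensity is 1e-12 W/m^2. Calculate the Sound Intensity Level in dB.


Given values:
  I = 0.0028134966 W/m^2
  I_ref = 1e-12 W/m^2
Formula: SIL = 10 * log10(I / I_ref)
Compute ratio: I / I_ref = 2813496600
Compute log10: log10(2813496600) = 9.449246
Multiply: SIL = 10 * 9.449246 = 94.49

94.49 dB


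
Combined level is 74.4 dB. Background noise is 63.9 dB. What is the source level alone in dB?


Given values:
  L_total = 74.4 dB, L_bg = 63.9 dB
Formula: L_source = 10 * log10(10^(L_total/10) - 10^(L_bg/10))
Convert to linear:
  10^(74.4/10) = 27542287.0334
  10^(63.9/10) = 2454708.9157
Difference: 27542287.0334 - 2454708.9157 = 25087578.1177
L_source = 10 * log10(25087578.1177) = 73.99

73.99 dB


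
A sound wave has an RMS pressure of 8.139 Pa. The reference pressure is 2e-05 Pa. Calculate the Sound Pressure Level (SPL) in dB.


Given values:
  p = 8.139 Pa
  p_ref = 2e-05 Pa
Formula: SPL = 20 * log10(p / p_ref)
Compute ratio: p / p_ref = 8.139 / 2e-05 = 406950
Compute log10: log10(406950) = 5.609541
Multiply: SPL = 20 * 5.609541 = 112.19

112.19 dB


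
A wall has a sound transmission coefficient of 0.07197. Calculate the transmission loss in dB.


Given values:
  tau = 0.07197
Formula: TL = 10 * log10(1 / tau)
Compute 1 / tau = 1 / 0.07197 = 13.8947
Compute log10(13.8947) = 1.142849
TL = 10 * 1.142849 = 11.43

11.43 dB


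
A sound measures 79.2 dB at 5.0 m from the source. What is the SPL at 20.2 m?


Given values:
  SPL1 = 79.2 dB, r1 = 5.0 m, r2 = 20.2 m
Formula: SPL2 = SPL1 - 20 * log10(r2 / r1)
Compute ratio: r2 / r1 = 20.2 / 5.0 = 4.04
Compute log10: log10(4.04) = 0.606381
Compute drop: 20 * 0.606381 = 12.1276
SPL2 = 79.2 - 12.1276 = 67.07

67.07 dB


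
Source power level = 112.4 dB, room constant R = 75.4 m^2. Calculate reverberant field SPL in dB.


Given values:
  Lw = 112.4 dB, R = 75.4 m^2
Formula: SPL = Lw + 10 * log10(4 / R)
Compute 4 / R = 4 / 75.4 = 0.05305
Compute 10 * log10(0.05305) = -12.7531
SPL = 112.4 + (-12.7531) = 99.65

99.65 dB


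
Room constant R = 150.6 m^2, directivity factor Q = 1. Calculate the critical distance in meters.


Given values:
  R = 150.6 m^2, Q = 1
Formula: d_c = 0.141 * sqrt(Q * R)
Compute Q * R = 1 * 150.6 = 150.6
Compute sqrt(150.6) = 12.2719
d_c = 0.141 * 12.2719 = 1.73

1.73 m


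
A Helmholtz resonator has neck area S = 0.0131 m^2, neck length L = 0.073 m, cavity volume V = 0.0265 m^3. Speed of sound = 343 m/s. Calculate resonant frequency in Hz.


Given values:
  S = 0.0131 m^2, L = 0.073 m, V = 0.0265 m^3, c = 343 m/s
Formula: f = (c / (2*pi)) * sqrt(S / (V * L))
Compute V * L = 0.0265 * 0.073 = 0.0019345
Compute S / (V * L) = 0.0131 / 0.0019345 = 6.7718
Compute sqrt(6.7718) = 2.602268
Compute c / (2*pi) = 343 / 6.283185 = 54.590148
f = 54.590148 * 2.602268 = 142.06

142.06 Hz


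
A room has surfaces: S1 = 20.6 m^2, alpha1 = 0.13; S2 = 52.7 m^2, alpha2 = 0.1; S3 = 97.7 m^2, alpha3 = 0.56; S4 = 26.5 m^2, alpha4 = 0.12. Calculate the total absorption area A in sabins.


Given surfaces:
  Surface 1: 20.6 * 0.13 = 2.678
  Surface 2: 52.7 * 0.1 = 5.27
  Surface 3: 97.7 * 0.56 = 54.712
  Surface 4: 26.5 * 0.12 = 3.18
Formula: A = sum(Si * alpha_i)
A = 2.678 + 5.27 + 54.712 + 3.18
A = 65.84

65.84 sabins


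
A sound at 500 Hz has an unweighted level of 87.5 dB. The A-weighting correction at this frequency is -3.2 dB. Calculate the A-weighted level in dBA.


Given values:
  SPL = 87.5 dB
  A-weighting at 500 Hz = -3.2 dB
Formula: L_A = SPL + A_weight
L_A = 87.5 + (-3.2)
L_A = 84.3

84.3 dBA


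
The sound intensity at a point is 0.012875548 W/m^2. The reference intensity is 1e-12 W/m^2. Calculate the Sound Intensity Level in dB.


Given values:
  I = 0.012875548 W/m^2
  I_ref = 1e-12 W/m^2
Formula: SIL = 10 * log10(I / I_ref)
Compute ratio: I / I_ref = 12875548000
Compute log10: log10(12875548000) = 10.109766
Multiply: SIL = 10 * 10.109766 = 101.1

101.1 dB


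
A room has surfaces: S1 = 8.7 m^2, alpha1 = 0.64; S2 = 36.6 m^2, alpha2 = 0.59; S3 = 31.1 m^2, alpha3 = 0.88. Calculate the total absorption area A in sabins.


Given surfaces:
  Surface 1: 8.7 * 0.64 = 5.568
  Surface 2: 36.6 * 0.59 = 21.594
  Surface 3: 31.1 * 0.88 = 27.368
Formula: A = sum(Si * alpha_i)
A = 5.568 + 21.594 + 27.368
A = 54.53

54.53 sabins


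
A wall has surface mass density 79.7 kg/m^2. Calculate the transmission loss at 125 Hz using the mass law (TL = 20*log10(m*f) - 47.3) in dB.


Given values:
  m = 79.7 kg/m^2, f = 125 Hz
Formula: TL = 20 * log10(m * f) - 47.3
Compute m * f = 79.7 * 125 = 9962.5
Compute log10(9962.5) = 3.998368
Compute 20 * 3.998368 = 79.9674
TL = 79.9674 - 47.3 = 32.67

32.67 dB


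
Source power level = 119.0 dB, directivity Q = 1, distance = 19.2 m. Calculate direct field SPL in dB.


Given values:
  Lw = 119.0 dB, Q = 1, r = 19.2 m
Formula: SPL = Lw + 10 * log10(Q / (4 * pi * r^2))
Compute 4 * pi * r^2 = 4 * pi * 19.2^2 = 4632.4669
Compute Q / denom = 1 / 4632.4669 = 0.00021587
Compute 10 * log10(0.00021587) = -36.6581
SPL = 119.0 + (-36.6581) = 82.34

82.34 dB


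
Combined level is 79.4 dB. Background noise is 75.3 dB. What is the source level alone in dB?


Given values:
  L_total = 79.4 dB, L_bg = 75.3 dB
Formula: L_source = 10 * log10(10^(L_total/10) - 10^(L_bg/10))
Convert to linear:
  10^(79.4/10) = 87096358.9956
  10^(75.3/10) = 33884415.6139
Difference: 87096358.9956 - 33884415.6139 = 53211943.3817
L_source = 10 * log10(53211943.3817) = 77.26

77.26 dB


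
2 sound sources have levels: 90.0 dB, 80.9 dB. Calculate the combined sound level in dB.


Formula: L_total = 10 * log10( sum(10^(Li/10)) )
  Source 1: 10^(90.0/10) = 1000000000.0
  Source 2: 10^(80.9/10) = 123026877.0812
Sum of linear values = 1123026877.0812
L_total = 10 * log10(1123026877.0812) = 90.5

90.5 dB


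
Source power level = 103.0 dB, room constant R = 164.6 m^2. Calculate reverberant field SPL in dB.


Given values:
  Lw = 103.0 dB, R = 164.6 m^2
Formula: SPL = Lw + 10 * log10(4 / R)
Compute 4 / R = 4 / 164.6 = 0.024301
Compute 10 * log10(0.024301) = -16.1438
SPL = 103.0 + (-16.1438) = 86.86

86.86 dB


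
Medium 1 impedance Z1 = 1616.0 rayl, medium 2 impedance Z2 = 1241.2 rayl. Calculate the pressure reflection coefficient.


Given values:
  Z1 = 1616.0 rayl, Z2 = 1241.2 rayl
Formula: R = (Z2 - Z1) / (Z2 + Z1)
Numerator: Z2 - Z1 = 1241.2 - 1616.0 = -374.8
Denominator: Z2 + Z1 = 1241.2 + 1616.0 = 2857.2
R = -374.8 / 2857.2 = -0.1312

-0.1312


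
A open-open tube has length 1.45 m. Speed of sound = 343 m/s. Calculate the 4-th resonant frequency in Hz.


Given values:
  Tube type: open-open, L = 1.45 m, c = 343 m/s, n = 4
Formula: f_n = n * c / (2 * L)
Compute 2 * L = 2 * 1.45 = 2.9
f = 4 * 343 / 2.9
f = 473.1

473.1 Hz


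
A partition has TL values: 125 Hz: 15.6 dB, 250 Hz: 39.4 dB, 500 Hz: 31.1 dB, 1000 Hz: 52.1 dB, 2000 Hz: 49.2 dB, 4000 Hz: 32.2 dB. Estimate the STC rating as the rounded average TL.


Given TL values at each frequency:
  125 Hz: 15.6 dB
  250 Hz: 39.4 dB
  500 Hz: 31.1 dB
  1000 Hz: 52.1 dB
  2000 Hz: 49.2 dB
  4000 Hz: 32.2 dB
Formula: STC ~ round(average of TL values)
Sum = 15.6 + 39.4 + 31.1 + 52.1 + 49.2 + 32.2 = 219.6
Average = 219.6 / 6 = 36.6
Rounded: 37

37


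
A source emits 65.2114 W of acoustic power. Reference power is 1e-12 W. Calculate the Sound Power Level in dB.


Given values:
  W = 65.2114 W
  W_ref = 1e-12 W
Formula: SWL = 10 * log10(W / W_ref)
Compute ratio: W / W_ref = 65211400000000
Compute log10: log10(65211400000000) = 13.814324
Multiply: SWL = 10 * 13.814324 = 138.14

138.14 dB


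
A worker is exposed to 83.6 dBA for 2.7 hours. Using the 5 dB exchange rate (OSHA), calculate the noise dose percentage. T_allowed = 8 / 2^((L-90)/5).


Given values:
  L = 83.6 dBA, T = 2.7 hours
Formula: T_allowed = 8 / 2^((L - 90) / 5)
Compute exponent: (83.6 - 90) / 5 = -1.28
Compute 2^(-1.28) = 0.411796
T_allowed = 8 / 0.411796 = 19.427095 hours
Dose = (T / T_allowed) * 100
Dose = (2.7 / 19.427095) * 100 = 13.9

13.9 %


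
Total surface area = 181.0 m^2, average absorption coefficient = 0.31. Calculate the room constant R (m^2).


Given values:
  S = 181.0 m^2, alpha = 0.31
Formula: R = S * alpha / (1 - alpha)
Numerator: 181.0 * 0.31 = 56.11
Denominator: 1 - 0.31 = 0.69
R = 56.11 / 0.69 = 81.32

81.32 m^2


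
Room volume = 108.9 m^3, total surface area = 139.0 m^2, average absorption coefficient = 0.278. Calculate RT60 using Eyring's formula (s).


Given values:
  V = 108.9 m^3, S = 139.0 m^2, alpha = 0.278
Formula: RT60 = 0.161 * V / (-S * ln(1 - alpha))
Compute ln(1 - 0.278) = ln(0.722) = -0.32573
Denominator: -139.0 * -0.32573 = 45.2765
Numerator: 0.161 * 108.9 = 17.5329
RT60 = 17.5329 / 45.2765 = 0.387

0.387 s


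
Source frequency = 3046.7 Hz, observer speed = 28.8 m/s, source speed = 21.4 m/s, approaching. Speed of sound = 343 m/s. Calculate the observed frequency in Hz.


Given values:
  f_s = 3046.7 Hz, v_o = 28.8 m/s, v_s = 21.4 m/s
  Direction: approaching
Formula: f_o = f_s * (c + v_o) / (c - v_s)
Numerator: c + v_o = 343 + 28.8 = 371.8
Denominator: c - v_s = 343 - 21.4 = 321.6
f_o = 3046.7 * 371.8 / 321.6 = 3522.27

3522.27 Hz


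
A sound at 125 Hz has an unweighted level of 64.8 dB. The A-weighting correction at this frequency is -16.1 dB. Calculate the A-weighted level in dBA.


Given values:
  SPL = 64.8 dB
  A-weighting at 125 Hz = -16.1 dB
Formula: L_A = SPL + A_weight
L_A = 64.8 + (-16.1)
L_A = 48.7

48.7 dBA


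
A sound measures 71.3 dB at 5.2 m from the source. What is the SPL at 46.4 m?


Given values:
  SPL1 = 71.3 dB, r1 = 5.2 m, r2 = 46.4 m
Formula: SPL2 = SPL1 - 20 * log10(r2 / r1)
Compute ratio: r2 / r1 = 46.4 / 5.2 = 8.9231
Compute log10: log10(8.9231) = 0.950516
Compute drop: 20 * 0.950516 = 19.0103
SPL2 = 71.3 - 19.0103 = 52.29

52.29 dB


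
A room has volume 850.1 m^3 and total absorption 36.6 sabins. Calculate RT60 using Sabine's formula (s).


Given values:
  V = 850.1 m^3
  A = 36.6 sabins
Formula: RT60 = 0.161 * V / A
Numerator: 0.161 * 850.1 = 136.8661
RT60 = 136.8661 / 36.6 = 3.74

3.74 s


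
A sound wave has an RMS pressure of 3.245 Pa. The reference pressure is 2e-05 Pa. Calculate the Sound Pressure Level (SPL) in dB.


Given values:
  p = 3.245 Pa
  p_ref = 2e-05 Pa
Formula: SPL = 20 * log10(p / p_ref)
Compute ratio: p / p_ref = 3.245 / 2e-05 = 162250
Compute log10: log10(162250) = 5.210185
Multiply: SPL = 20 * 5.210185 = 104.2

104.2 dB


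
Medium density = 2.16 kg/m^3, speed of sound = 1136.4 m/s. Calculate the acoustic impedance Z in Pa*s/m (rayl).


Given values:
  rho = 2.16 kg/m^3
  c = 1136.4 m/s
Formula: Z = rho * c
Z = 2.16 * 1136.4
Z = 2454.62

2454.62 rayl


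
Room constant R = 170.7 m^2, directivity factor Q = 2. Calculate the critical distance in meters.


Given values:
  R = 170.7 m^2, Q = 2
Formula: d_c = 0.141 * sqrt(Q * R)
Compute Q * R = 2 * 170.7 = 341.4
Compute sqrt(341.4) = 18.477
d_c = 0.141 * 18.477 = 2.605

2.605 m


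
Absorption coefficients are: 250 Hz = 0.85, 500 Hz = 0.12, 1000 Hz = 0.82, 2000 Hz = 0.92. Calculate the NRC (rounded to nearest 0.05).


Given values:
  a_250 = 0.85, a_500 = 0.12
  a_1000 = 0.82, a_2000 = 0.92
Formula: NRC = (a250 + a500 + a1000 + a2000) / 4
Sum = 0.85 + 0.12 + 0.82 + 0.92 = 2.71
NRC = 2.71 / 4 = 0.6775
Rounded to nearest 0.05: 0.7

0.7


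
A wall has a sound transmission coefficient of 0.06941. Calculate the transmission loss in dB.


Given values:
  tau = 0.06941
Formula: TL = 10 * log10(1 / tau)
Compute 1 / tau = 1 / 0.06941 = 14.4071
Compute log10(14.4071) = 1.158577
TL = 10 * 1.158577 = 11.59

11.59 dB


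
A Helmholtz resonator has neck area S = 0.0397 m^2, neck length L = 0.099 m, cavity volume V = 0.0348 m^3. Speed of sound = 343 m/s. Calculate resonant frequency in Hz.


Given values:
  S = 0.0397 m^2, L = 0.099 m, V = 0.0348 m^3, c = 343 m/s
Formula: f = (c / (2*pi)) * sqrt(S / (V * L))
Compute V * L = 0.0348 * 0.099 = 0.0034452
Compute S / (V * L) = 0.0397 / 0.0034452 = 11.5233
Compute sqrt(11.5233) = 3.394599
Compute c / (2*pi) = 343 / 6.283185 = 54.590148
f = 54.590148 * 3.394599 = 185.31

185.31 Hz


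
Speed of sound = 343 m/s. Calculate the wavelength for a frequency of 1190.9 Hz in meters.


Given values:
  c = 343 m/s, f = 1190.9 Hz
Formula: lambda = c / f
lambda = 343 / 1190.9
lambda = 0.288

0.288 m


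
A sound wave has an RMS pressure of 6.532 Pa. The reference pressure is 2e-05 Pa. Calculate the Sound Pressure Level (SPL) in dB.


Given values:
  p = 6.532 Pa
  p_ref = 2e-05 Pa
Formula: SPL = 20 * log10(p / p_ref)
Compute ratio: p / p_ref = 6.532 / 2e-05 = 326600
Compute log10: log10(326600) = 5.514016
Multiply: SPL = 20 * 5.514016 = 110.28

110.28 dB
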